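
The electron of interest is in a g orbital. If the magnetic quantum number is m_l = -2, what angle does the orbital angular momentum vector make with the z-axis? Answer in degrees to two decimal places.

θ ≈ 116.57°

A g state has l = 4.
|L| = √(l(l+1)) ℏ = 2√5 ℏ.
L_z = m_l ℏ = −2ℏ.
cos θ = L_z/|L| = -2/√20, so θ ≈ 116.57°.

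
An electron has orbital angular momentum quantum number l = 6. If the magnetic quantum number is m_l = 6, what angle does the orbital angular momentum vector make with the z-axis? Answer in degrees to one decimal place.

|L| = ℏ√(l(l+1)) = √42 ℏ.
L_z = m_l ℏ = 6ℏ.
cos θ = L_z/|L| = 6/√42, so θ ≈ 22.2°.

θ ≈ 22.2°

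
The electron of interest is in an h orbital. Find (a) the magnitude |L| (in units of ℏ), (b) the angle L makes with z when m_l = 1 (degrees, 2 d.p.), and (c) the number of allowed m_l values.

|L| = √30 ℏ ≈ 5.477ℏ; θ(m_l=1) ≈ 79.48°; 11 values

For an h orbital, l = 5.
|L| = ℏ√(5·6) = √30 ℏ ≈ 5.477ℏ.
For m_l = 1: cos θ = 1/√30, θ ≈ 79.48°.
There are 2l+1 = 11 values of m_l.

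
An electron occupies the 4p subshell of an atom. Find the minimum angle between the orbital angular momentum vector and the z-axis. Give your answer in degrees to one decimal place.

θ_min ≈ 45.0°

4p means n = 4, l = 1.
|L|² = l(l+1)ℏ² = 2ℏ², so |L| = √2 ℏ.
The smallest angle corresponds to the largest L_z, i.e. m_l = l = 1, giving L_z = 1ℏ.
cos θ_min = 1/√2, so θ_min ≈ 45.0°.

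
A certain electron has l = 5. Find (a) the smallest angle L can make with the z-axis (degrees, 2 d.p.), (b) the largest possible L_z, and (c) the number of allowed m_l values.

cos θ_min = 5/√30, so θ_min ≈ 24.09°.
L_z,max = lℏ = 5ℏ.
There are 2l+1 = 11 values of m_l.

θ_min ≈ 24.09°; L_z,max = 5ℏ; 11 values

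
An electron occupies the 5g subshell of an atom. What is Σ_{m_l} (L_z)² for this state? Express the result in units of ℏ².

Σ(L_z)² = 60 ℏ²

For 5g, l = 4.
m_l ∈ {-4, -3, -2, -1, 0, 1, 2, 3, 4}.
Σ m_l² = l(l+1)(2l+1)/3 = 4·5·9/3 = 60.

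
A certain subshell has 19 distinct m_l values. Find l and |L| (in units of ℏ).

l = 9, |L| = 3√10 ℏ ≈ 9.487ℏ

2l + 1 = 19 ⇒ l = 9.
|L| = ℏ√(l(l+1)) = ℏ√(9·10) = 3√10 ℏ.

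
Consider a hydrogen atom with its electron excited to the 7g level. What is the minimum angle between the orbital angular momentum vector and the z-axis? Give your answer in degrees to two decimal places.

The 7g level has l = 4.
|L|² = l(l+1)ℏ² = 20ℏ², so |L| = 2√5 ℏ.
The smallest angle corresponds to the largest L_z, i.e. m_l = l = 4, giving L_z = 4ℏ.
cos θ_min = 4/√20, so θ_min ≈ 26.57°.

θ_min ≈ 26.57°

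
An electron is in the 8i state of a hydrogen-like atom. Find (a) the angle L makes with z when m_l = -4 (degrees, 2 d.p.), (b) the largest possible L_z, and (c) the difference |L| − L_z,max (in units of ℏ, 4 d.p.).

θ(m_l=-4) ≈ 128.11°; L_z,max = 6ℏ; |L|−L_z,max ≈ 0.4807ℏ

8i means n = 8, l = 6.
For m_l = -4: cos θ = -4/√42, θ ≈ 128.11°.
L_z,max = lℏ = 6ℏ.
|L| − L_z,max = (√42 − 6)ℏ ≈ 0.4807ℏ.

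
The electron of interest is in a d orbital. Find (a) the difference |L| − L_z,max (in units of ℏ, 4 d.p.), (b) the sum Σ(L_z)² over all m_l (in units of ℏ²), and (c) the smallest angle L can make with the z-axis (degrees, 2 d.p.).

For a d orbital, l = 2.
|L| − L_z,max = (√6 − 2)ℏ ≈ 0.4495ℏ.
Σ m_l² = 10, so Σ(L_z)² = 10 ℏ².
cos θ_min = 2/√6, so θ_min ≈ 35.26°.

|L|−L_z,max ≈ 0.4495ℏ; Σ(L_z)² = 10 ℏ²; θ_min ≈ 35.26°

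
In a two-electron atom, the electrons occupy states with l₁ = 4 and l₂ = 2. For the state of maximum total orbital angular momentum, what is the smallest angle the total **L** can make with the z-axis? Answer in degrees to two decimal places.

θ_min ≈ 22.21°

The total orbital quantum number L ranges from |l₁ − l₂| to l₁ + l₂ in integer steps.
Allowed values: L = 2, 3, 4, 5, 6.
The maximum is L = 6, with |L_tot| = ℏ√(6·7) = √42 ℏ.
The minimum angle with z is arccos(6/√42) ≈ 22.21°.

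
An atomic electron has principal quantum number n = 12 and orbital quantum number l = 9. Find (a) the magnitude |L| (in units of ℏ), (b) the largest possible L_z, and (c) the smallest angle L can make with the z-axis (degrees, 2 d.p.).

|L| = 3√10 ℏ ≈ 9.487ℏ; L_z,max = 9ℏ; θ_min ≈ 18.43°

|L| = ℏ√(9·10) = 3√10 ℏ ≈ 9.487ℏ.
L_z,max = lℏ = 9ℏ.
cos θ_min = 9/√90, so θ_min ≈ 18.43°.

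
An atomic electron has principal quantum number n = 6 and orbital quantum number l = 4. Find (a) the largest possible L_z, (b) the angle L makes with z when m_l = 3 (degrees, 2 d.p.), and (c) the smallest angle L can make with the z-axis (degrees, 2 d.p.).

L_z,max = lℏ = 4ℏ.
For m_l = 3: cos θ = 3/√20, θ ≈ 47.87°.
cos θ_min = 4/√20, so θ_min ≈ 26.57°.

L_z,max = 4ℏ; θ(m_l=3) ≈ 47.87°; θ_min ≈ 26.57°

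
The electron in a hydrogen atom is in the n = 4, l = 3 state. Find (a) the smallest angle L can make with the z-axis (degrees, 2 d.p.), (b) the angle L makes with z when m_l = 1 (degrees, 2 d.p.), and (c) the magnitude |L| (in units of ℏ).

θ_min ≈ 30.00°; θ(m_l=1) ≈ 73.22°; |L| = 2√3 ℏ ≈ 3.464ℏ

cos θ_min = 3/√12, so θ_min ≈ 30.00°.
For m_l = 1: cos θ = 1/√12, θ ≈ 73.22°.
|L| = ℏ√(3·4) = 2√3 ℏ ≈ 3.464ℏ.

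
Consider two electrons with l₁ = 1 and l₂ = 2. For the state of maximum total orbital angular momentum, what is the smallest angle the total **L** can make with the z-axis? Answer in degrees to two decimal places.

θ_min ≈ 30.00°

L runs from |1 − 2| = 1 to 1 + 2 = 3.
So L can be 1, 2, 3.
The maximum is L = 3, with |L_tot| = ℏ√(3·4) = 2√3 ℏ.
The minimum angle with z is arccos(3/√12) ≈ 30.00°.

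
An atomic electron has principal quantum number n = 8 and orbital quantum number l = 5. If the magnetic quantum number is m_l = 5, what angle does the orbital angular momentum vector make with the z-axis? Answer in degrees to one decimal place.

|L| = √(l(l+1)) ℏ = √30 ℏ.
L_z = m_l ℏ = 5ℏ.
cos θ = L_z/|L| = 5/√30, so θ ≈ 24.1°.

θ ≈ 24.1°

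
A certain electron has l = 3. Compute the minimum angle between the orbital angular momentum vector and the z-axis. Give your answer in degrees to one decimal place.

θ_min ≈ 30.0°

|L| = √(l(l+1)) ℏ = 2√3 ℏ.
The smallest angle corresponds to the largest L_z, i.e. m_l = l = 3, giving L_z = 3ℏ.
cos θ_min = 3/√12, so θ_min ≈ 30.0°.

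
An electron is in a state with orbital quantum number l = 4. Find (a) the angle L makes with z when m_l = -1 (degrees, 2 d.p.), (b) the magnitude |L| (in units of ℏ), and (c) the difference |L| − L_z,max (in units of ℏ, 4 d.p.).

θ(m_l=-1) ≈ 102.92°; |L| = 2√5 ℏ ≈ 4.472ℏ; |L|−L_z,max ≈ 0.4721ℏ

For m_l = -1: cos θ = -1/√20, θ ≈ 102.92°.
|L| = ℏ√(4·5) = 2√5 ℏ ≈ 4.472ℏ.
|L| − L_z,max = (2√5 − 4)ℏ ≈ 0.4721ℏ.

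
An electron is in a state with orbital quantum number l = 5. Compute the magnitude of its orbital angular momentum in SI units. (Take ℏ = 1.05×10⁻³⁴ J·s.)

|L| = 5.75×10⁻³⁴ J·s

|L| = ℏ√(l(l+1)) = ℏ√(5·6) = √30 ℏ
Numerically, |L| = 5.477 × (1.05×10⁻³⁴ J·s) = 5.75×10⁻³⁴ J·s.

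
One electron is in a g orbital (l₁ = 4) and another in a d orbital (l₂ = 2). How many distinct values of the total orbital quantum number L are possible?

5

By the triangle rule, |l₁ − l₂| ≤ L ≤ l₁ + l₂.
Allowed values: L = 2, 3, 4, 5, 6.
That is 5 values.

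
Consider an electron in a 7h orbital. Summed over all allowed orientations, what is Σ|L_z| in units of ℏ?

Σ|L_z| = 30 ℏ

The 7h subshell has l = 5.
The allowed m_l values are -5, -4, -3, -2, -1, 0, 1, 2, 3, 4, 5.
Σ|m_l| = 2·5(5+1)/2 = 30.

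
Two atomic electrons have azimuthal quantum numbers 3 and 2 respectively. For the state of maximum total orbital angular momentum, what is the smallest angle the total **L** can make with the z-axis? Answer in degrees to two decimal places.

θ_min ≈ 24.09°

By the triangle rule, |l₁ − l₂| ≤ L ≤ l₁ + l₂.
Allowed values: L = 1, 2, 3, 4, 5.
The maximum is L = 5, with |L_tot| = ℏ√(5·6) = √30 ℏ.
The minimum angle with z is arccos(5/√30) ≈ 24.09°.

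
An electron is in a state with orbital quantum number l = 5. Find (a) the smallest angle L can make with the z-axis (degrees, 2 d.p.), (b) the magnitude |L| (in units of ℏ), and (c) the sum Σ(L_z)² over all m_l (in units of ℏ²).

cos θ_min = 5/√30, so θ_min ≈ 24.09°.
|L| = ℏ√(5·6) = √30 ℏ ≈ 5.477ℏ.
Σ m_l² = 110, so Σ(L_z)² = 110 ℏ².

θ_min ≈ 24.09°; |L| = √30 ℏ ≈ 5.477ℏ; Σ(L_z)² = 110 ℏ²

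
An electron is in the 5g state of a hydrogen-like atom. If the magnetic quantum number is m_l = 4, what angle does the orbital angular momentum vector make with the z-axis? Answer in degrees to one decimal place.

θ ≈ 26.6°

The 5g subshell has l = 4.
|L|² = l(l+1)ℏ² = 20ℏ², so |L| = 2√5 ℏ.
L_z = m_l ℏ = 4ℏ.
cos θ = L_z/|L| = 4/√20, so θ ≈ 26.6°.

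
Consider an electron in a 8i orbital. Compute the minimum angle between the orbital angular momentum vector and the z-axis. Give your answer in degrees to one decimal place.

The 8i subshell has l = 6.
|L| = √(l(l+1)) ℏ = √42 ℏ.
The smallest angle corresponds to the largest L_z, i.e. m_l = l = 6, giving L_z = 6ℏ.
cos θ_min = 6/√42, so θ_min ≈ 22.2°.

θ_min ≈ 22.2°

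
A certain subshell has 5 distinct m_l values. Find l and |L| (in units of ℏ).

Since there are 2l+1 = 5 values of m_l, l = 2.
|L| = ℏ√(l(l+1)) = ℏ√(2·3) = √6 ℏ.

l = 2, |L| = √6 ℏ ≈ 2.449ℏ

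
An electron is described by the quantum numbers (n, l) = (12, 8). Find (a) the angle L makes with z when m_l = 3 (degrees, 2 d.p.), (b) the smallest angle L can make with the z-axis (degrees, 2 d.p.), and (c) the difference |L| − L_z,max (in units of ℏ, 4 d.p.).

θ(m_l=3) ≈ 69.30°; θ_min ≈ 19.47°; |L|−L_z,max ≈ 0.4853ℏ

For m_l = 3: cos θ = 3/√72, θ ≈ 69.30°.
cos θ_min = 8/√72, so θ_min ≈ 19.47°.
|L| − L_z,max = (6√2 − 8)ℏ ≈ 0.4853ℏ.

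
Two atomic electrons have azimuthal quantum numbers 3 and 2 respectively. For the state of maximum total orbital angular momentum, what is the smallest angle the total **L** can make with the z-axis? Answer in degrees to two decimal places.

L runs from |3 − 2| = 1 to 3 + 2 = 5.
L ∈ {1, 2, 3, 4, 5}.
The maximum is L = 5, with |L_tot| = ℏ√(5·6) = √30 ℏ.
The minimum angle with z is arccos(5/√30) ≈ 24.09°.

θ_min ≈ 24.09°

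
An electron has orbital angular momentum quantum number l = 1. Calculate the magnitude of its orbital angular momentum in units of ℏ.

|L| = ℏ√(l(l+1)) = ℏ√(1·2) = √2 ℏ

|L| = √2 ℏ ≈ 1.414ℏ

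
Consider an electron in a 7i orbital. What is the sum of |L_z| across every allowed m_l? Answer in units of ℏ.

Σ|L_z| = 42 ℏ

7i means n = 7, l = 6.
m_l ∈ {-6, -5, -4, -3, -2, -1, 0, 1, 2, 3, 4, 5, 6}.
Σ|m_l| = l(l+1) = 42.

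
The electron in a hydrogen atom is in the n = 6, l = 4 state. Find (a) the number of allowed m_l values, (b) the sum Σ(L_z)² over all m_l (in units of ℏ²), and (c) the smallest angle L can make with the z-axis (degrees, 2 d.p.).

There are 2l+1 = 9 values of m_l.
Σ m_l² = 60, so Σ(L_z)² = 60 ℏ².
cos θ_min = 4/√20, so θ_min ≈ 26.57°.

9 values; Σ(L_z)² = 60 ℏ²; θ_min ≈ 26.57°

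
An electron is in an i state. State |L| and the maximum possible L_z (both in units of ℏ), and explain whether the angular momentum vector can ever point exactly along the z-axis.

I corresponds to l = 6.
|L| = √42 ℏ ≈ 6.4807ℏ, while L_z,max = lℏ = 6ℏ.
Since |L| > L_z,max, the vector can never point exactly along z; the closest it comes is θ_min = arccos(6/√42) ≈ 22.2°.

No: L_z,max = 6ℏ < |L| = √42 ℏ ≈ 6.481ℏ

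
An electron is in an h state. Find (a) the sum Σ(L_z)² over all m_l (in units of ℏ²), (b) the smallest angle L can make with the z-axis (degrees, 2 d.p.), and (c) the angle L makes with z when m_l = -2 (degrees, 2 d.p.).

An h state has l = 5.
Σ m_l² = 110, so Σ(L_z)² = 110 ℏ².
cos θ_min = 5/√30, so θ_min ≈ 24.09°.
For m_l = -2: cos θ = -2/√30, θ ≈ 111.42°.

Σ(L_z)² = 110 ℏ²; θ_min ≈ 24.09°; θ(m_l=-2) ≈ 111.42°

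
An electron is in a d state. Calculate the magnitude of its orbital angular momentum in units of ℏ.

|L| = √6 ℏ ≈ 2.449ℏ

The letter d corresponds to l = 2.
|L| = ℏ√(l(l+1)) = ℏ√(2·3) = √6 ℏ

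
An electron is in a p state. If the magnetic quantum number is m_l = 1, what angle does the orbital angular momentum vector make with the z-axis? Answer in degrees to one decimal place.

θ ≈ 45.0°

For a p orbital, l = 1.
|L| = √(l(l+1)) ℏ = √2 ℏ.
L_z = m_l ℏ = 1ℏ.
cos θ = L_z/|L| = 1/√2, so θ ≈ 45.0°.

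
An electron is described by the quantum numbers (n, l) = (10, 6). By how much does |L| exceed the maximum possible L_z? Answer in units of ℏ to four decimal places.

|L| = √42 ℏ ≈ 6.4807ℏ, while L_z,max = lℏ = 6ℏ.
The difference is (√42 − 6)ℏ ≈ 0.4807ℏ.

|L| − L_z,max ≈ 0.4807ℏ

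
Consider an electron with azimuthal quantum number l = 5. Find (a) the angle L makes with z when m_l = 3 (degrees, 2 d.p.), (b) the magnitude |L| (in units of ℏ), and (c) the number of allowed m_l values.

θ(m_l=3) ≈ 56.79°; |L| = √30 ℏ ≈ 5.477ℏ; 11 values

For m_l = 3: cos θ = 3/√30, θ ≈ 56.79°.
|L| = ℏ√(5·6) = √30 ℏ ≈ 5.477ℏ.
There are 2l+1 = 11 values of m_l.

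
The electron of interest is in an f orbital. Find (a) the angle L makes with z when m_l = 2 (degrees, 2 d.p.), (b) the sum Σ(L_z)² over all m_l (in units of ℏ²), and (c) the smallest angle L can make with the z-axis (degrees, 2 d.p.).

F corresponds to l = 3.
For m_l = 2: cos θ = 2/√12, θ ≈ 54.74°.
Σ m_l² = 28, so Σ(L_z)² = 28 ℏ².
cos θ_min = 3/√12, so θ_min ≈ 30.00°.

θ(m_l=2) ≈ 54.74°; Σ(L_z)² = 28 ℏ²; θ_min ≈ 30.00°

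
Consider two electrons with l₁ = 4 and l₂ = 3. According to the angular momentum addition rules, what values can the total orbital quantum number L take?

Angular momentum addition gives L = |l₁ − l₂|, …, l₁ + l₂.
Allowed values: L = 1, 2, 3, 4, 5, 6, 7.

L = 1, 2, 3, 4, 5, 6, 7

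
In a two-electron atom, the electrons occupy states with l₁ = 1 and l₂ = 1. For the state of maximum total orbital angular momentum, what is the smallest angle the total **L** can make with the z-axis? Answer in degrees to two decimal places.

θ_min ≈ 35.26°

L runs from |1 − 1| = 0 to 1 + 1 = 2.
So L can be 0, 1, 2.
The maximum is L = 2, with |L_tot| = ℏ√(2·3) = √6 ℏ.
The minimum angle with z is arccos(2/√6) ≈ 35.26°.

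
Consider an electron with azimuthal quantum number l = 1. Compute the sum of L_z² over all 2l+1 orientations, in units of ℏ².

m_l runs from −1 to 1, i.e. {-1, 0, 1}.
Summing m² from −1 to 1: Σ m_l² = 2.

Σ(L_z)² = 2 ℏ²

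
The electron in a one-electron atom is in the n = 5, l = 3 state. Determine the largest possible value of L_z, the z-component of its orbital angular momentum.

L_z = m_l ℏ with m_l ∈ {−3, …, 3}; the maximum is m_l = 3.

L_z,max = 3ℏ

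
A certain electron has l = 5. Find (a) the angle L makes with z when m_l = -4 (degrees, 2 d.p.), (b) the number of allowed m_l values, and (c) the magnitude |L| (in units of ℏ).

θ(m_l=-4) ≈ 136.91°; 11 values; |L| = √30 ℏ ≈ 5.477ℏ

For m_l = -4: cos θ = -4/√30, θ ≈ 136.91°.
There are 2l+1 = 11 values of m_l.
|L| = ℏ√(5·6) = √30 ℏ ≈ 5.477ℏ.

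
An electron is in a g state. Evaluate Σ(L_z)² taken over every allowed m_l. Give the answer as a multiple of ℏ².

Σ(L_z)² = 60 ℏ²

The letter g corresponds to l = 4.
m_l ∈ {-4, -3, -2, -1, 0, 1, 2, 3, 4}.
Σ m_l² = 2·(1 + 4 + 9 + 16) = 60.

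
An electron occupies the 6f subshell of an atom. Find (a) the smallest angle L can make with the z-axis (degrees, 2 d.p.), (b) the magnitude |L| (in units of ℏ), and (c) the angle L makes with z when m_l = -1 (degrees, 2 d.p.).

θ_min ≈ 30.00°; |L| = 2√3 ℏ ≈ 3.464ℏ; θ(m_l=-1) ≈ 106.78°

6f means n = 6, l = 3.
cos θ_min = 3/√12, so θ_min ≈ 30.00°.
|L| = ℏ√(3·4) = 2√3 ℏ ≈ 3.464ℏ.
For m_l = -1: cos θ = -1/√12, θ ≈ 106.78°.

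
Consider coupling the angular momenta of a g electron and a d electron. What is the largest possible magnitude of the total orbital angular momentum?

By the triangle rule, |l₁ − l₂| ≤ L ≤ l₁ + l₂.
L ∈ {2, 3, 4, 5, 6}.
The largest magnitude corresponds to L = 6: |L_tot| = ℏ√(6·7) = √42 ℏ.

|L_tot|_max = √42 ℏ ≈ 6.481ℏ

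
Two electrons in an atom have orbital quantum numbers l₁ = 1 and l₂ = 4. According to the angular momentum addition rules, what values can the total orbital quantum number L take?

The total orbital quantum number L ranges from |l₁ − l₂| to l₁ + l₂ in integer steps.
L ∈ {3, 4, 5}.

L = 3, 4, 5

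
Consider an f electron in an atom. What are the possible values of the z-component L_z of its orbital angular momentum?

The letter f corresponds to l = 3.
L_z = m_l ℏ with m_l ranging from −l to +l in integer steps.
For l = 3: m_l ∈ {-3, -2, -1, 0, 1, 2, 3}.

L_z ∈ {−3ℏ, −2ℏ, −ℏ, 0, ℏ, 2ℏ, 3ℏ}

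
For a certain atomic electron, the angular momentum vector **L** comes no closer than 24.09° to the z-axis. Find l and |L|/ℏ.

At minimum angle, m_l = l, so cos θ = l/√(l(l+1)); cos²θ = l/(l+1) = 0.8334.
l = cos²θ/sin²θ ≈ 5.
Then |L| = ℏ√(5·6) = √30 ℏ.

l = 5, |L| = √30 ℏ ≈ 5.477ℏ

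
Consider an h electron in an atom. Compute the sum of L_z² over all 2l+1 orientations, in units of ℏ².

For an h orbital, l = 5.
The allowed m_l values are -5, -4, -3, -2, -1, 0, 1, 2, 3, 4, 5.
Summing m² from −5 to 5: Σ m_l² = 110.

Σ(L_z)² = 110 ℏ²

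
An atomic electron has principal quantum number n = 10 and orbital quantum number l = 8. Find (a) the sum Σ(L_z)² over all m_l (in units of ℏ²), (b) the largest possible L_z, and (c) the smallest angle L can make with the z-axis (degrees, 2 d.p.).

Σ m_l² = 408, so Σ(L_z)² = 408 ℏ².
L_z,max = lℏ = 8ℏ.
cos θ_min = 8/√72, so θ_min ≈ 19.47°.

Σ(L_z)² = 408 ℏ²; L_z,max = 8ℏ; θ_min ≈ 19.47°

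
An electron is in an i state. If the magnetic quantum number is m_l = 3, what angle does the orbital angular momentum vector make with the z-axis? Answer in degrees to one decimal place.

For an i orbital, l = 6.
|L| = ℏ√(l(l+1)) = √42 ℏ.
L_z = m_l ℏ = 3ℏ.
cos θ = L_z/|L| = 3/√42, so θ ≈ 62.4°.

θ ≈ 62.4°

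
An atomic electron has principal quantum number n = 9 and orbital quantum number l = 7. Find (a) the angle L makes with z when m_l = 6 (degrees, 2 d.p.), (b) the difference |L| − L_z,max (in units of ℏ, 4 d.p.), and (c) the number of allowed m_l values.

For m_l = 6: cos θ = 6/√56, θ ≈ 36.70°.
|L| − L_z,max = (2√14 − 7)ℏ ≈ 0.4833ℏ.
There are 2l+1 = 15 values of m_l.

θ(m_l=6) ≈ 36.70°; |L|−L_z,max ≈ 0.4833ℏ; 15 values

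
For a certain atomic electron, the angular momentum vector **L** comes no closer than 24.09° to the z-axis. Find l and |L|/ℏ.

At minimum angle, m_l = l, so cos θ = l/√(l(l+1)); cos²θ = l/(l+1) = 0.8334.
Thus l = 0.8334/(1 − 0.8334) ≈ 5.
Then |L| = ℏ√(5·6) = √30 ℏ.

l = 5, |L| = √30 ℏ ≈ 5.477ℏ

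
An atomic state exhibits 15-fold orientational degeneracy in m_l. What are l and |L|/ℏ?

Since there are 2l+1 = 15 values of m_l, l = 7.
Then |L| = √(l(l+1)) ℏ = 2√14 ℏ.

l = 7, |L| = 2√14 ℏ ≈ 7.483ℏ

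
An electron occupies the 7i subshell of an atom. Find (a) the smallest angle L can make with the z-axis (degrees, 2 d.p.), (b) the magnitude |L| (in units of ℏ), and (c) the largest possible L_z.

For 7i, l = 6.
cos θ_min = 6/√42, so θ_min ≈ 22.21°.
|L| = ℏ√(6·7) = √42 ℏ ≈ 6.481ℏ.
L_z,max = lℏ = 6ℏ.

θ_min ≈ 22.21°; |L| = √42 ℏ ≈ 6.481ℏ; L_z,max = 6ℏ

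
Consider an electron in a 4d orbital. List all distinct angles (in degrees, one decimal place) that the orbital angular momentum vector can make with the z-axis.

4d means n = 4, l = 2.
|L| = ℏ√(l(l+1)) = √6 ℏ.
cos θ = m_l/√6 for each m_l ∈ {-2, -1, 0, 1, 2}.

θ ∈ {35.3°, 65.9°, 90.0°, 114.1°, 144.7°}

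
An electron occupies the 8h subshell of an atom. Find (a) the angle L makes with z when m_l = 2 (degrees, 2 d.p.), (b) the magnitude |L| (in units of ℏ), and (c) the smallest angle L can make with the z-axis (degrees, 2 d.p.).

8h means n = 8, l = 5.
For m_l = 2: cos θ = 2/√30, θ ≈ 68.58°.
|L| = ℏ√(5·6) = √30 ℏ ≈ 5.477ℏ.
cos θ_min = 5/√30, so θ_min ≈ 24.09°.

θ(m_l=2) ≈ 68.58°; |L| = √30 ℏ ≈ 5.477ℏ; θ_min ≈ 24.09°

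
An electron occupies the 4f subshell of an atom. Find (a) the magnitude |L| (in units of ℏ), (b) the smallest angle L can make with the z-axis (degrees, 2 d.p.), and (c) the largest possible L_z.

|L| = 2√3 ℏ ≈ 3.464ℏ; θ_min ≈ 30.00°; L_z,max = 3ℏ

For 4f, l = 3.
|L| = ℏ√(3·4) = 2√3 ℏ ≈ 3.464ℏ.
cos θ_min = 3/√12, so θ_min ≈ 30.00°.
L_z,max = lℏ = 3ℏ.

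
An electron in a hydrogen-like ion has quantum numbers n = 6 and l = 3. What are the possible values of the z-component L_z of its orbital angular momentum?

L_z = m_l ℏ with m_l ranging from −l to +l in integer steps.
For l = 3: m_l ∈ {-3, -2, -1, 0, 1, 2, 3}.

L_z ∈ {−3ℏ, −2ℏ, −ℏ, 0, ℏ, 2ℏ, 3ℏ}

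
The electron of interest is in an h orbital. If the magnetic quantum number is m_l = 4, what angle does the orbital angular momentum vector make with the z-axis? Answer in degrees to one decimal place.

θ ≈ 43.1°

The letter h corresponds to l = 5.
|L| = √(l(l+1)) ℏ = √30 ℏ.
L_z = m_l ℏ = 4ℏ.
cos θ = L_z/|L| = 4/√30, so θ ≈ 43.1°.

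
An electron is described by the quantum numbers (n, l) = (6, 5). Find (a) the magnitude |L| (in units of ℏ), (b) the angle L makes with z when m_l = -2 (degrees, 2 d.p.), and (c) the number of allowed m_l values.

|L| = ℏ√(5·6) = √30 ℏ ≈ 5.477ℏ.
For m_l = -2: cos θ = -2/√30, θ ≈ 111.42°.
There are 2l+1 = 11 values of m_l.

|L| = √30 ℏ ≈ 5.477ℏ; θ(m_l=-2) ≈ 111.42°; 11 values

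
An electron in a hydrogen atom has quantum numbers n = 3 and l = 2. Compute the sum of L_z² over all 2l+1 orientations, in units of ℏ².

Σ(L_z)² = 10 ℏ²

m_l ∈ {-2, -1, 0, 1, 2}.
Summing m² from −2 to 2: Σ m_l² = 10.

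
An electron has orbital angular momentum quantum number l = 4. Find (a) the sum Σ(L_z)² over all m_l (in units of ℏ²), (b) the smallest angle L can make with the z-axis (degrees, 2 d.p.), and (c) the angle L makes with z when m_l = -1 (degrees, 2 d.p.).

Σ m_l² = 60, so Σ(L_z)² = 60 ℏ².
cos θ_min = 4/√20, so θ_min ≈ 26.57°.
For m_l = -1: cos θ = -1/√20, θ ≈ 102.92°.

Σ(L_z)² = 60 ℏ²; θ_min ≈ 26.57°; θ(m_l=-1) ≈ 102.92°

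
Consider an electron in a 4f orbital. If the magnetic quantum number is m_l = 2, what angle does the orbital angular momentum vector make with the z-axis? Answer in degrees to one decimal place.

For 4f, l = 3.
|L| = √(l(l+1)) ℏ = 2√3 ℏ.
L_z = m_l ℏ = 2ℏ.
cos θ = L_z/|L| = 2/√12, so θ ≈ 54.7°.

θ ≈ 54.7°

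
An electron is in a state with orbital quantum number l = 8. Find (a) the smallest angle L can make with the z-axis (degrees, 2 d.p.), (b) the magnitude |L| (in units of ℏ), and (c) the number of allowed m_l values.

θ_min ≈ 19.47°; |L| = 6√2 ℏ ≈ 8.485ℏ; 17 values

cos θ_min = 8/√72, so θ_min ≈ 19.47°.
|L| = ℏ√(8·9) = 6√2 ℏ ≈ 8.485ℏ.
There are 2l+1 = 17 values of m_l.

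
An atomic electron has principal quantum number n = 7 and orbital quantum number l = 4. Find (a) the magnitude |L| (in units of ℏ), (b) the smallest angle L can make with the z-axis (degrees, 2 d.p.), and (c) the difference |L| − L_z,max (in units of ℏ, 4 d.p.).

|L| = ℏ√(4·5) = 2√5 ℏ ≈ 4.472ℏ.
cos θ_min = 4/√20, so θ_min ≈ 26.57°.
|L| − L_z,max = (2√5 − 4)ℏ ≈ 0.4721ℏ.

|L| = 2√5 ℏ ≈ 4.472ℏ; θ_min ≈ 26.57°; |L|−L_z,max ≈ 0.4721ℏ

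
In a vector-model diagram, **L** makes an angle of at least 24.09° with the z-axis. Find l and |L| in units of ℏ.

l = 5, |L| = √30 ℏ ≈ 5.477ℏ

At minimum angle, m_l = l, so cos θ = l/√(l(l+1)); cos²θ = l/(l+1) = 0.8334.
l = cos²θ/sin²θ ≈ 5.
Then |L| = ℏ√(5·6) = √30 ℏ.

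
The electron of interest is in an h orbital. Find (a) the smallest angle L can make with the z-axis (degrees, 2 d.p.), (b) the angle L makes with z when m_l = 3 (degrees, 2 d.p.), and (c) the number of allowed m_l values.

θ_min ≈ 24.09°; θ(m_l=3) ≈ 56.79°; 11 values

An h state has l = 5.
cos θ_min = 5/√30, so θ_min ≈ 24.09°.
For m_l = 3: cos θ = 3/√30, θ ≈ 56.79°.
There are 2l+1 = 11 values of m_l.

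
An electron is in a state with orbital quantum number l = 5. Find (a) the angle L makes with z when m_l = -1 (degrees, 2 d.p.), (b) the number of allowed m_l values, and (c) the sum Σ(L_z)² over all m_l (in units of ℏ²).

θ(m_l=-1) ≈ 100.52°; 11 values; Σ(L_z)² = 110 ℏ²

For m_l = -1: cos θ = -1/√30, θ ≈ 100.52°.
There are 2l+1 = 11 values of m_l.
Σ m_l² = 110, so Σ(L_z)² = 110 ℏ².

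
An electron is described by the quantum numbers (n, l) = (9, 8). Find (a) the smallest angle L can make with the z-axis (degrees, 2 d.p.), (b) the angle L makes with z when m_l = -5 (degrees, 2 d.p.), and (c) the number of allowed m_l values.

cos θ_min = 8/√72, so θ_min ≈ 19.47°.
For m_l = -5: cos θ = -5/√72, θ ≈ 126.10°.
There are 2l+1 = 17 values of m_l.

θ_min ≈ 19.47°; θ(m_l=-5) ≈ 126.10°; 17 values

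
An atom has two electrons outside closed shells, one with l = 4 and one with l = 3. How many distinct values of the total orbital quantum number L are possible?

Angular momentum addition gives L = |l₁ − l₂|, …, l₁ + l₂.
Allowed values: L = 1, 2, 3, 4, 5, 6, 7.
That is 7 values.

7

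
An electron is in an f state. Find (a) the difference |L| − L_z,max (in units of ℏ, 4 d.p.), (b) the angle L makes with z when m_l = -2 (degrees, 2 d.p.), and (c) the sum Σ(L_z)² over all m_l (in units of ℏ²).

|L|−L_z,max ≈ 0.4641ℏ; θ(m_l=-2) ≈ 125.26°; Σ(L_z)² = 28 ℏ²

The letter f corresponds to l = 3.
|L| − L_z,max = (2√3 − 3)ℏ ≈ 0.4641ℏ.
For m_l = -2: cos θ = -2/√12, θ ≈ 125.26°.
Σ m_l² = 28, so Σ(L_z)² = 28 ℏ².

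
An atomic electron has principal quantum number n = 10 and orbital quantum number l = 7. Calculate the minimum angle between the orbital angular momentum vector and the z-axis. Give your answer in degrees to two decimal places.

|L| = √(l(l+1)) ℏ = 2√14 ℏ.
The smallest angle corresponds to the largest L_z, i.e. m_l = l = 7, giving L_z = 7ℏ.
cos θ_min = 7/√56, so θ_min ≈ 20.70°.

θ_min ≈ 20.70°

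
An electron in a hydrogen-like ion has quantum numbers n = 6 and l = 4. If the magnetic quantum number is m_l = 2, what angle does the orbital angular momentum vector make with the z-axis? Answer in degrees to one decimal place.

|L| = ℏ√(l(l+1)) = 2√5 ℏ.
L_z = m_l ℏ = 2ℏ.
cos θ = L_z/|L| = 2/√20, so θ ≈ 63.4°.

θ ≈ 63.4°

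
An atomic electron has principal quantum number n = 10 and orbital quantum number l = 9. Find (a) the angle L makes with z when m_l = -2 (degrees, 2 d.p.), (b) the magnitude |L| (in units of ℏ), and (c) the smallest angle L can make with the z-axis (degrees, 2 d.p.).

θ(m_l=-2) ≈ 102.17°; |L| = 3√10 ℏ ≈ 9.487ℏ; θ_min ≈ 18.43°

For m_l = -2: cos θ = -2/√90, θ ≈ 102.17°.
|L| = ℏ√(9·10) = 3√10 ℏ ≈ 9.487ℏ.
cos θ_min = 9/√90, so θ_min ≈ 18.43°.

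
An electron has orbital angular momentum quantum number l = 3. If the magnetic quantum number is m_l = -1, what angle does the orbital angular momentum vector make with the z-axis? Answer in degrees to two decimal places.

θ ≈ 106.78°

|L|² = l(l+1)ℏ² = 12ℏ², so |L| = 2√3 ℏ.
L_z = m_l ℏ = −1ℏ.
cos θ = L_z/|L| = -1/√12, so θ ≈ 106.78°.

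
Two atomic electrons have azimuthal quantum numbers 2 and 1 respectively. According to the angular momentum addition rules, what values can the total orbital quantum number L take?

L = 1, 2, 3

By the triangle rule, |l₁ − l₂| ≤ L ≤ l₁ + l₂.
L ∈ {1, 2, 3}.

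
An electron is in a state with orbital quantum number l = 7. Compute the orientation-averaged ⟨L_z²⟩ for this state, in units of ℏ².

m_l runs from −7 to 7, i.e. {-7, -6, -5, -4, -3, -2, -1, 0, 1, 2, 3, 4, 5, 6, 7}.
Average of L_z² over 15 states: 280/15 ℏ² = 18.67 ℏ².

⟨L_z²⟩ = 18.67 ℏ²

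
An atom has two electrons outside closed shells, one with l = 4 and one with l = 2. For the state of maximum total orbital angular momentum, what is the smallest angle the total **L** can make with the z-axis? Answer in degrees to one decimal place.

θ_min ≈ 22.2°

The total orbital quantum number L ranges from |l₁ − l₂| to l₁ + l₂ in integer steps.
Allowed values: L = 2, 3, 4, 5, 6.
The maximum is L = 6, with |L_tot| = ℏ√(6·7) = √42 ℏ.
The minimum angle with z is arccos(6/√42) ≈ 22.2°.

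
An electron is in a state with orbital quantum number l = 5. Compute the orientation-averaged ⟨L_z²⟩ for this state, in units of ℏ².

The allowed m_l values are -5, -4, -3, -2, -1, 0, 1, 2, 3, 4, 5.
Average of L_z² over 11 states: 110/11 ℏ² = 10 ℏ².

⟨L_z²⟩ = 10 ℏ²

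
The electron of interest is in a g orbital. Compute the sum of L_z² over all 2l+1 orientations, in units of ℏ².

Σ(L_z)² = 60 ℏ²

For a g orbital, l = 4.
The allowed m_l values are -4, -3, -2, -1, 0, 1, 2, 3, 4.
Σ m_l² = l(l+1)(2l+1)/3 = 4·5·9/3 = 60.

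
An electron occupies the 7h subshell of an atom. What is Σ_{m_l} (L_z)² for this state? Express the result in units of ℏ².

Σ(L_z)² = 110 ℏ²

7h means n = 7, l = 5.
The allowed m_l values are -5, -4, -3, -2, -1, 0, 1, 2, 3, 4, 5.
Summing m² from −5 to 5: Σ m_l² = 110.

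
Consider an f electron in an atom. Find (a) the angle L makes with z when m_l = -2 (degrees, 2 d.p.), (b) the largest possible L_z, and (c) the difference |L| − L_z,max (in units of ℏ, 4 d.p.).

For an f orbital, l = 3.
For m_l = -2: cos θ = -2/√12, θ ≈ 125.26°.
L_z,max = lℏ = 3ℏ.
|L| − L_z,max = (2√3 − 3)ℏ ≈ 0.4641ℏ.

θ(m_l=-2) ≈ 125.26°; L_z,max = 3ℏ; |L|−L_z,max ≈ 0.4641ℏ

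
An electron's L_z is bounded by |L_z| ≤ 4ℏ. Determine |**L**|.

|L| = 2√5 ℏ ≈ 4.472ℏ

The maximum L_z equals lℏ, giving l = 4.
Then |L| = ℏ√(4·5) = 2√5 ℏ.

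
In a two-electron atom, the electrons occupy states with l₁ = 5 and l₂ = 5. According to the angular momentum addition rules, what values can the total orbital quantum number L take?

L runs from |5 − 5| = 0 to 5 + 5 = 10.
L ∈ {0, 1, 2, 3, 4, 5, 6, 7, 8, 9, 10}.

L = 0, 1, 2, 3, 4, 5, 6, 7, 8, 9, 10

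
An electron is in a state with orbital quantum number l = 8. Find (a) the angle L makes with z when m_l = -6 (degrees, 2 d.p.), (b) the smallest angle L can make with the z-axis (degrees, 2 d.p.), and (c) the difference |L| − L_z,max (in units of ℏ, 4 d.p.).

θ(m_l=-6) ≈ 135.00°; θ_min ≈ 19.47°; |L|−L_z,max ≈ 0.4853ℏ

For m_l = -6: cos θ = -6/√72, θ ≈ 135.00°.
cos θ_min = 8/√72, so θ_min ≈ 19.47°.
|L| − L_z,max = (6√2 − 8)ℏ ≈ 0.4853ℏ.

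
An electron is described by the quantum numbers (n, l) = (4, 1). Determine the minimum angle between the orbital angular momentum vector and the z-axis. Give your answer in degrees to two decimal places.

θ_min ≈ 45.00°

|L|² = l(l+1)ℏ² = 2ℏ², so |L| = √2 ℏ.
The smallest angle corresponds to the largest L_z, i.e. m_l = l = 1, giving L_z = 1ℏ.
cos θ_min = 1/√2, so θ_min ≈ 45.00°.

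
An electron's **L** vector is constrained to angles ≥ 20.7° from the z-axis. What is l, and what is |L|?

At minimum angle, m_l = l, so cos θ = l/√(l(l+1)); cos²θ = l/(l+1) = 0.8751.
Solving: l = 7.
Then |L| = ℏ√(7·8) = 2√14 ℏ.

l = 7, |L| = 2√14 ℏ ≈ 7.483ℏ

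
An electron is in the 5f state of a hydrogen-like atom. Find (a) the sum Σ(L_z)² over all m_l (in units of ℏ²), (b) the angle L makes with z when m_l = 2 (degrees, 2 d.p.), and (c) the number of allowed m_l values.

Σ(L_z)² = 28 ℏ²; θ(m_l=2) ≈ 54.74°; 7 values

5f means n = 5, l = 3.
Σ m_l² = 28, so Σ(L_z)² = 28 ℏ².
For m_l = 2: cos θ = 2/√12, θ ≈ 54.74°.
There are 2l+1 = 7 values of m_l.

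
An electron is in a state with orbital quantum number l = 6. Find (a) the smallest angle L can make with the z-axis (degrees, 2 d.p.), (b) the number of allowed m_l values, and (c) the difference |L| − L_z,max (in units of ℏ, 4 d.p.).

cos θ_min = 6/√42, so θ_min ≈ 22.21°.
There are 2l+1 = 13 values of m_l.
|L| − L_z,max = (√42 − 6)ℏ ≈ 0.4807ℏ.

θ_min ≈ 22.21°; 13 values; |L|−L_z,max ≈ 0.4807ℏ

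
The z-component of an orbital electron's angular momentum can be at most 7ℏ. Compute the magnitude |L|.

|L| = 2√14 ℏ ≈ 7.483ℏ

L_z,max = lℏ, so l = 7.
|L| = ℏ√(l(l+1)) = 2√14 ℏ.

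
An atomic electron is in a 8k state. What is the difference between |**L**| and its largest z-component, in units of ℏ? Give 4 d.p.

The 8k subshell has l = 7.
|L| = 2√14 ℏ ≈ 7.4833ℏ, while L_z,max = lℏ = 7ℏ.
The difference is (2√14 − 7)ℏ ≈ 0.4833ℏ.

|L| − L_z,max ≈ 0.4833ℏ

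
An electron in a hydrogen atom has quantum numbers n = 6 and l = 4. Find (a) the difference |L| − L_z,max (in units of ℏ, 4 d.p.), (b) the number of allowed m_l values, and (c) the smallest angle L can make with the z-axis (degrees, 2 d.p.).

|L|−L_z,max ≈ 0.4721ℏ; 9 values; θ_min ≈ 26.57°

|L| − L_z,max = (2√5 − 4)ℏ ≈ 0.4721ℏ.
There are 2l+1 = 9 values of m_l.
cos θ_min = 4/√20, so θ_min ≈ 26.57°.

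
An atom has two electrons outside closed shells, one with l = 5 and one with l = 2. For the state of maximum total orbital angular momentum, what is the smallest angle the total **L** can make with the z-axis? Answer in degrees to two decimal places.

The total orbital quantum number L ranges from |l₁ − l₂| to l₁ + l₂ in integer steps.
So L can be 3, 4, 5, 6, 7.
The maximum is L = 7, with |L_tot| = ℏ√(7·8) = 2√14 ℏ.
The minimum angle with z is arccos(7/√56) ≈ 20.70°.

θ_min ≈ 20.70°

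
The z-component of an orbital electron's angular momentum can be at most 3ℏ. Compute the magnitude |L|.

|L| = 2√3 ℏ ≈ 3.464ℏ

The maximum L_z equals lℏ, giving l = 3.
Then |L| = ℏ√(3·4) = 2√3 ℏ.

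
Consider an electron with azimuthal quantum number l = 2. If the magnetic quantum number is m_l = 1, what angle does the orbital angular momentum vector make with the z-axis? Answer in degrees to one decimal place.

θ ≈ 65.9°

|L| = √(l(l+1)) ℏ = √6 ℏ.
L_z = m_l ℏ = 1ℏ.
cos θ = L_z/|L| = 1/√6, so θ ≈ 65.9°.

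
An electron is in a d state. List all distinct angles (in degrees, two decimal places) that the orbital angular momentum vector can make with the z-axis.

θ ∈ {35.26°, 65.91°, 90.00°, 114.09°, 144.74°}

The letter d corresponds to l = 2.
|L| = √(l(l+1)) ℏ = √6 ℏ.
cos θ = m_l/√6 for each m_l ∈ {-2, -1, 0, 1, 2}.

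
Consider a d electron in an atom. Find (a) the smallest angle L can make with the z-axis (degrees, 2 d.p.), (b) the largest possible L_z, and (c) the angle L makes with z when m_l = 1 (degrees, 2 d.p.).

The letter d corresponds to l = 2.
cos θ_min = 2/√6, so θ_min ≈ 35.26°.
L_z,max = lℏ = 2ℏ.
For m_l = 1: cos θ = 1/√6, θ ≈ 65.91°.

θ_min ≈ 35.26°; L_z,max = 2ℏ; θ(m_l=1) ≈ 65.91°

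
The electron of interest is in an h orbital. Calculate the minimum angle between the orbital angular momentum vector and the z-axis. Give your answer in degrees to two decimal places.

θ_min ≈ 24.09°

For an h orbital, l = 5.
|L| = ℏ√(l(l+1)) = √30 ℏ.
The smallest angle corresponds to the largest L_z, i.e. m_l = l = 5, giving L_z = 5ℏ.
cos θ_min = 5/√30, so θ_min ≈ 24.09°.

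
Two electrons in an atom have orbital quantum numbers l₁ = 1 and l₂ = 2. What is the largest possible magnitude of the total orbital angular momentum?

|L_tot|_max = 2√3 ℏ ≈ 3.464ℏ

By the triangle rule, |l₁ − l₂| ≤ L ≤ l₁ + l₂.
Allowed values: L = 1, 2, 3.
The largest magnitude corresponds to L = 3: |L_tot| = ℏ√(3·4) = 2√3 ℏ.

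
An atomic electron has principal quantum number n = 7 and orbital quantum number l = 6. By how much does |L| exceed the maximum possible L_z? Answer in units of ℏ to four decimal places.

|L| − L_z,max ≈ 0.4807ℏ

|L| = √42 ℏ ≈ 6.4807ℏ, while L_z,max = lℏ = 6ℏ.
The difference is (√42 − 6)ℏ ≈ 0.4807ℏ.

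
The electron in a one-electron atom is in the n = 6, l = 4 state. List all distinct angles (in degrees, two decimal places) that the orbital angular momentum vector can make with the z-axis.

θ ∈ {26.57°, 47.87°, 63.43°, 77.08°, 90.00°, 102.92°, 116.57°, 132.13°, 153.43°}

|L| = ℏ√(l(l+1)) = 2√5 ℏ.
cos θ = m_l/√20 for each m_l ∈ {-4, -3, -2, -1, 0, 1, 2, 3, 4}.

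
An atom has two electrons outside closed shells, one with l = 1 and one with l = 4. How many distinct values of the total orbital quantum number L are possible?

L runs from |1 − 4| = 3 to 1 + 4 = 5.
Allowed values: L = 3, 4, 5.
That is 3 values.

3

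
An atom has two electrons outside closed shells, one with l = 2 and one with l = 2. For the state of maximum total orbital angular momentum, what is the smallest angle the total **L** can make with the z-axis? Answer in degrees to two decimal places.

θ_min ≈ 26.57°

Angular momentum addition gives L = |l₁ − l₂|, …, l₁ + l₂.
Allowed values: L = 0, 1, 2, 3, 4.
The maximum is L = 4, with |L_tot| = ℏ√(4·5) = 2√5 ℏ.
The minimum angle with z is arccos(4/√20) ≈ 26.57°.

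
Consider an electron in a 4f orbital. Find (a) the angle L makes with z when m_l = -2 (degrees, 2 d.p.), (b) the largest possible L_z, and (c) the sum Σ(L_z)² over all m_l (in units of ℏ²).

θ(m_l=-2) ≈ 125.26°; L_z,max = 3ℏ; Σ(L_z)² = 28 ℏ²

For 4f, l = 3.
For m_l = -2: cos θ = -2/√12, θ ≈ 125.26°.
L_z,max = lℏ = 3ℏ.
Σ m_l² = 28, so Σ(L_z)² = 28 ℏ².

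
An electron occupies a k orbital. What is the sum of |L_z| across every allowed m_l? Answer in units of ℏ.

The letter k corresponds to l = 7.
m_l runs from −7 to 7, i.e. {-7, -6, -5, -4, -3, -2, -1, 0, 1, 2, 3, 4, 5, 6, 7}.
Σ|m_l| = l(l+1) = 56.

Σ|L_z| = 56 ℏ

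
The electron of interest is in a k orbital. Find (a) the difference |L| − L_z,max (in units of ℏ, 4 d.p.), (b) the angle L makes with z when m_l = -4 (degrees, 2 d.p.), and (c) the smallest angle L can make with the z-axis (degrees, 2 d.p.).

The letter k corresponds to l = 7.
|L| − L_z,max = (2√14 − 7)ℏ ≈ 0.4833ℏ.
For m_l = -4: cos θ = -4/√56, θ ≈ 122.31°.
cos θ_min = 7/√56, so θ_min ≈ 20.70°.

|L|−L_z,max ≈ 0.4833ℏ; θ(m_l=-4) ≈ 122.31°; θ_min ≈ 20.70°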